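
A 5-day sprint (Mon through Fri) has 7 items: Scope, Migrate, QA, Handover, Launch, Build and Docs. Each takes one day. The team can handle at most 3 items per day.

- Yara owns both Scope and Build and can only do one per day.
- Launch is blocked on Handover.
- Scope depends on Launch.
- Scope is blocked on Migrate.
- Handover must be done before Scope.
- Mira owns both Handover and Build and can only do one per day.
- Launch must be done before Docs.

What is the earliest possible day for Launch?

Precedence pushes Launch to at least Tue; downstream work caps Launch at Thu.
Launch at Tue is achievable: Launch -> Tue, Scope -> Wed, Handover -> Mon, QA -> Mon, Docs -> Wed, Build -> Tue, Migrate -> Mon.

Tue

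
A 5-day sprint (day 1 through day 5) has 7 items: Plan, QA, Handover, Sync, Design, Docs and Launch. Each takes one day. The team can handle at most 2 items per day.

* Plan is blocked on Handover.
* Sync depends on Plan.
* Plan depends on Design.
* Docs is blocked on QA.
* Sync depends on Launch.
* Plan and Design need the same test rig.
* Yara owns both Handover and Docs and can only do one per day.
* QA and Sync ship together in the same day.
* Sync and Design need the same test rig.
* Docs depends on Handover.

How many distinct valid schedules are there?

14

Splitting on Plan: it can be day 2 (4), day 3 (10). Listing each branch's schedules as (QA, Handover, Sync, Design, Docs, Launch) by day number:
Plan=day 2: (3,1,3,1,4,2) (3,1,3,1,5,2) (4,1,4,1,5,2) (4,1,4,1,5,3) — 4.
Plan=day 3: (4,1,4,1,5,2) (4,1,4,1,5,3) (4,1,4,2,5,1) (4,1,4,2,5,2) (4,1,4,2,5,3) (4,2,4,1,5,1) (4,2,4,1,5,2) (4,2,4,1,5,3) (4,2,4,2,5,1) (4,2,4,2,5,3) — 10.
Summing: 4 + 10 = 14.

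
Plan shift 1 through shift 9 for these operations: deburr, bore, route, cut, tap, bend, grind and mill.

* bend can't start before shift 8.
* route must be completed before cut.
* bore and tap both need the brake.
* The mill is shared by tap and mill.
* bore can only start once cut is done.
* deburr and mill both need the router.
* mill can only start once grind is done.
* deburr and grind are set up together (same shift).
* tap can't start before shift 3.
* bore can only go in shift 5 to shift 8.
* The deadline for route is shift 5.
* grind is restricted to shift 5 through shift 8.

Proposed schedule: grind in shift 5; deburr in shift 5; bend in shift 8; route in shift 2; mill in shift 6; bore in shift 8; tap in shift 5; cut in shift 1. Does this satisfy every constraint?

deburr and grind are set up together (same shift) — holds.
The deadline for route is shift 5 — holds.
grind is restricted to shift 5 through shift 8 — holds.
The mill is shared by tap and mill — holds.
deburr and mill both need the router — holds.
mill can only start once grind is done — holds.
bore can only go in shift 5 to shift 8 — holds.
bore can only start once cut is done — holds.
bend can't start before shift 8 — holds.
route must be completed before cut — violated.
tap can't start before shift 3 — holds.
bore and tap both need the brake — holds.

Invalid. route must be completed before cut.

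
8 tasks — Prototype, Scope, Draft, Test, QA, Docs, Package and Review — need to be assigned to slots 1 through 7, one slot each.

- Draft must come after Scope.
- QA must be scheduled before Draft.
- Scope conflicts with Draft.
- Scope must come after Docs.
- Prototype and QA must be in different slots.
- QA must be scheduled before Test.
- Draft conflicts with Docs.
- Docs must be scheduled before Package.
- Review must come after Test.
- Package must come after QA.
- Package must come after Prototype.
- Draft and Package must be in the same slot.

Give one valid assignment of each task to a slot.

Test -> 2, Package -> 3, Scope -> 2, Docs -> 1, Prototype -> 2, QA -> 1, Draft -> 3, Review -> 3

Checking: QA(1) before Package(3); QA(1) before Draft(3); Docs(1) before Package(3); Docs(1) before Scope(2); Prototype(2) before Package(3); Test(2) before Review(3); QA(1) before Test(2); Scope(2) before Draft(3); Prototype(2) != QA(1); Scope(2) != Draft(3); Draft(3) != Docs(1); Draft = Package = 3.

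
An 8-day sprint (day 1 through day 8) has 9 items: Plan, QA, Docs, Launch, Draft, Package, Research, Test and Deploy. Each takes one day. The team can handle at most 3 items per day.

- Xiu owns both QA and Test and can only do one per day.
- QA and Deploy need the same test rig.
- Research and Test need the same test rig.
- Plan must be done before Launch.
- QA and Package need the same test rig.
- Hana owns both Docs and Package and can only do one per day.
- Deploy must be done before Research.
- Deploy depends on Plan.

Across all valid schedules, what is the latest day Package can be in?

day 8

Package at day 8 is achievable: Deploy -> day 2, Docs -> day 1, Plan -> day 1, QA -> day 1, Test -> day 4, Research -> day 3, Launch -> day 2, Draft -> day 2, Package -> day 8.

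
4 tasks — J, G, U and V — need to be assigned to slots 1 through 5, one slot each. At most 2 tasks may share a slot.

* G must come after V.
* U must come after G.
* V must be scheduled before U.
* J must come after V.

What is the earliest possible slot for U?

Precedence pushes U to at least 3.
U at 3 is achievable: G in 2; V in 1; U in 3; J in 2.

3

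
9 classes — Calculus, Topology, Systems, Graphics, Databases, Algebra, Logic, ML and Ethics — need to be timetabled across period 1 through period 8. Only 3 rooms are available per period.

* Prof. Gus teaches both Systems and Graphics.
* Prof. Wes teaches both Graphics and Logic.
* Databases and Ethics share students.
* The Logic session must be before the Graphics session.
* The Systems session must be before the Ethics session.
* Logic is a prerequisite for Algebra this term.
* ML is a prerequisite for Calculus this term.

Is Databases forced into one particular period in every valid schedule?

Databases can be period 1 (e.g. Ethics=period 3; Graphics=period 3; Systems=period 2; Calculus=period 2; Algebra=period 2; ML=period 1; Logic=period 1; Databases=period 1; Topology=period 3) or period 2 (e.g. Calculus -> period 2; Algebra -> period 3; Topology -> period 3; Graphics -> period 2; Systems -> period 1; Ethics -> period 3; ML -> period 1; Databases -> period 2; Logic -> period 1).

No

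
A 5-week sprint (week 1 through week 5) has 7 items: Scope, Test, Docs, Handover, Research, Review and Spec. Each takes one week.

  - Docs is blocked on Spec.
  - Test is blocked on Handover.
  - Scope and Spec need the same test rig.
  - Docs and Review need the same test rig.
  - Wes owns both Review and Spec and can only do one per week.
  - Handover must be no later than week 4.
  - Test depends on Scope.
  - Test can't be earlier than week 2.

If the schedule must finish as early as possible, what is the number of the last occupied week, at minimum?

week 3

The precedence chain requires at least 2 distinct weeks.
Could 2 weeks be enough, i.e. nothing placed later than week 2? No: Docs must come after Spec (at week 1 or later) → {week 2}; Spec must come before Docs (at week 2 or earlier) → {week 1}; Review can't share with Spec (week 1) → {week 2}; Review can't share with Docs (week 2) → nothing is left.
So 2 weeks is not enough.
3 works (last occupied week: week 3): for example Test in week 2, Scope in week 1, Handover in week 1, Research in week 1, Spec in week 2, Docs in week 3, Review in week 1.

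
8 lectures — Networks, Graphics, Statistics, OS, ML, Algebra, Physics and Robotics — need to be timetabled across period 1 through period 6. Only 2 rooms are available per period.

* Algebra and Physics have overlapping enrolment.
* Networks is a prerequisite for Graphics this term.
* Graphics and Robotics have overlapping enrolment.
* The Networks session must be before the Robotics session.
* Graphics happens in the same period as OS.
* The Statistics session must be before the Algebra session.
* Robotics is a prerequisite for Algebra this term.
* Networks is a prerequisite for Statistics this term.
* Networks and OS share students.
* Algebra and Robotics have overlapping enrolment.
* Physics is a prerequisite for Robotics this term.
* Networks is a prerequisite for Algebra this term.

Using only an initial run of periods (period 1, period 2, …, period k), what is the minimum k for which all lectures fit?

4 periods

The precedence chain requires at least 3 distinct periods.
With at most 2 per period and 8 lectures, at least 4 periods are needed.
4 works (last occupied period: period 4): for example Graphics=period 4; OS=period 4; Statistics=period 2; ML=period 3; Networks=period 1; Algebra=period 3; Physics=period 1; Robotics=period 2.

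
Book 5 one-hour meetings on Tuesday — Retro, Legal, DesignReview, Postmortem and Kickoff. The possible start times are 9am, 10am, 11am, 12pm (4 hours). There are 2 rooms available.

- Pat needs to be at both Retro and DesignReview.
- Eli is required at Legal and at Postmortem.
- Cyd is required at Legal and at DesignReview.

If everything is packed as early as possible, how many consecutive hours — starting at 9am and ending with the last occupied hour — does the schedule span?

With at most 2 per hour and 5 meetings, at least 3 hours are needed.
3 works (last occupied hour: 11am): for example Postmortem -> 10am, Legal -> 9am, DesignReview -> 10am, Kickoff -> 11am, Retro -> 9am.

3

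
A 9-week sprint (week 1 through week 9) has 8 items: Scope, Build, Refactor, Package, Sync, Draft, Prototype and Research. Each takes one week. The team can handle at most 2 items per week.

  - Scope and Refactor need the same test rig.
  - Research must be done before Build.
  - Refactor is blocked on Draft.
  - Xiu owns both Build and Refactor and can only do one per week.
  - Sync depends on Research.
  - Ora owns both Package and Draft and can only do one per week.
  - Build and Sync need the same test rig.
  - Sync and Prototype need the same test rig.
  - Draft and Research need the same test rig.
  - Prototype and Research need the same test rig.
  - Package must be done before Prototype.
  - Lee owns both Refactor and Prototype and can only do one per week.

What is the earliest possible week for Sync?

week 2

Precedence pushes Sync to at least week 2.
Sync at week 2 is achievable: Refactor in week 4, Sync in week 2, Research in week 1, Prototype in week 3, Scope in week 5, Package in week 1, Build in week 3, Draft in week 2.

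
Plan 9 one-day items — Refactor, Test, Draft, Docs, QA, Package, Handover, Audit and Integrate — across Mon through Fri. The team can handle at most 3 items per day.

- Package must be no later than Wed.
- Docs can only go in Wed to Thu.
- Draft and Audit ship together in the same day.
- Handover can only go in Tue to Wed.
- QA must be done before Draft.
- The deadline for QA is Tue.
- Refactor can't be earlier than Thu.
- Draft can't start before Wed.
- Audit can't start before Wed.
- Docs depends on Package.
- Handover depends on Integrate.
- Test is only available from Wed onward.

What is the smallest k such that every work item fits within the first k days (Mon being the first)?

The precedence chain requires at least 2 distinct days.
With at most 3 per day and 9 work items, at least 3 days are needed.
Refactor can't be placed before Thu — that is day 4 counting from Mon — so the schedule must run through at least 4 days.
4 works (last occupied day: Thu): for example Package=Mon, Docs=Wed, Draft=Wed, Refactor=Thu, QA=Mon, Integrate=Mon, Handover=Tue, Audit=Wed, Test=Thu.

4 days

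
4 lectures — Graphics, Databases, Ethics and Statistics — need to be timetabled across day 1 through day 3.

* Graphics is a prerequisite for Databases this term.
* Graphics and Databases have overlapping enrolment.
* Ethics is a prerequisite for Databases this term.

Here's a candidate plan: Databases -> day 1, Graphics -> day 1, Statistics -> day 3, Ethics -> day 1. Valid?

Graphics is a prerequisite for Databases this term — violated.
Ethics is a prerequisite for Databases this term — violated.
Graphics and Databases have overlapping enrolment — violated.

Invalid. Graphics and Databases have overlapping enrolment.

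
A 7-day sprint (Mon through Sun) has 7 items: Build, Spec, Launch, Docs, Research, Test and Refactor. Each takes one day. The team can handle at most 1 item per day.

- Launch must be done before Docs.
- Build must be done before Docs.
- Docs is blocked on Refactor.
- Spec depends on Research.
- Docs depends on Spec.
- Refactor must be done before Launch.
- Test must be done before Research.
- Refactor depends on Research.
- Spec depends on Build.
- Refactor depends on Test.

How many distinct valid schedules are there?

Splitting on Build: it can be Mon (3), Tue (3), Wed (3), Thu (2), Fri (1). Listing each branch's schedules as (Spec, Launch, Docs, Research, Test, Refactor):
Build=Mon: (Thu,Sat,Sun,Wed,Tue,Fri) (Fri,Sat,Sun,Wed,Tue,Thu) (Sat,Fri,Sun,Wed,Tue,Thu) — 3.
Build=Tue: (Thu,Sat,Sun,Wed,Mon,Fri) (Fri,Sat,Sun,Wed,Mon,Thu) (Sat,Fri,Sun,Wed,Mon,Thu) — 3.
Build=Wed: (Thu,Sat,Sun,Tue,Mon,Fri) (Fri,Sat,Sun,Tue,Mon,Thu) (Sat,Fri,Sun,Tue,Mon,Thu) — 3.
Build=Thu: (Fri,Sat,Sun,Tue,Mon,Wed) (Sat,Fri,Sun,Tue,Mon,Wed) — 2.
Build=Fri: (Sat,Thu,Sun,Tue,Mon,Wed) — 1.
Summing: 3 + 3 + 3 + 2 + 1 = 12.

12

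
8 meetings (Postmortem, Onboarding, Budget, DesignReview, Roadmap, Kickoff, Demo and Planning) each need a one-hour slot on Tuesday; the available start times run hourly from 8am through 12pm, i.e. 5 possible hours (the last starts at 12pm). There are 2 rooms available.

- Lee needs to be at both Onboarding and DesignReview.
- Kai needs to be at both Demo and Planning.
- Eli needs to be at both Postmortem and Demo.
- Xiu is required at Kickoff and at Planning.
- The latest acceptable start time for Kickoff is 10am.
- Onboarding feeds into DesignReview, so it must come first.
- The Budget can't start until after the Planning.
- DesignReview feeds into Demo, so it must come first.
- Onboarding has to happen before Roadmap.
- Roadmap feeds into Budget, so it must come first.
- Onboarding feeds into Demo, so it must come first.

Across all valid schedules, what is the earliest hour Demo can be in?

10am

Precedence pushes Demo to at least 10am.
Demo at 10am is achievable: Postmortem -> 11am, Demo -> 10am, DesignReview -> 9am, Budget -> 11am, Kickoff -> 8am, Onboarding -> 8am, Roadmap -> 10am, Planning -> 9am.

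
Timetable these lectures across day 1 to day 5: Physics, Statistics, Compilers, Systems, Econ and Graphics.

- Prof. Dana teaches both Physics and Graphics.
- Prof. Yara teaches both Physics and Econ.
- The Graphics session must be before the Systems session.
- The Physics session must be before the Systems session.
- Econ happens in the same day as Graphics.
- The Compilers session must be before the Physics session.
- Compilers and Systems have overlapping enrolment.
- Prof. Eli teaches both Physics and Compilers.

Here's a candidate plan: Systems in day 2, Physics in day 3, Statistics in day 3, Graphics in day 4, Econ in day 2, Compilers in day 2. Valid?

Prof. Dana teaches both Physics and Graphics — holds.
The Graphics session must be before the Systems session — violated.
Econ happens in the same day as Graphics — violated.
Compilers and Systems have overlapping enrolment — violated.
Prof. Yara teaches both Physics and Econ — holds.
The Compilers session must be before the Physics session — holds.
Prof. Eli teaches both Physics and Compilers — holds.
The Physics session must be before the Systems session — violated.

No — it violates: The Graphics session must be before the Systems session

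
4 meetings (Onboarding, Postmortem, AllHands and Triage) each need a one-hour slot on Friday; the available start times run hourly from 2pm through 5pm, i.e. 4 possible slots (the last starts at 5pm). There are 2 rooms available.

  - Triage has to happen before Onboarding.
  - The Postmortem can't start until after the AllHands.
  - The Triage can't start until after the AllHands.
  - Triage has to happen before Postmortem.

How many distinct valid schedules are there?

6

Splitting on Onboarding: it can be 4pm (2), 5pm (4). Listing each branch's schedules as (Postmortem, AllHands, Triage):
Onboarding=4pm: (4pm,2pm,3pm) (5pm,2pm,3pm) — 2.
Onboarding=5pm: (4pm,2pm,3pm) (5pm,2pm,3pm) (5pm,2pm,4pm) (5pm,3pm,4pm) — 4.
Summing: 2 + 4 = 6.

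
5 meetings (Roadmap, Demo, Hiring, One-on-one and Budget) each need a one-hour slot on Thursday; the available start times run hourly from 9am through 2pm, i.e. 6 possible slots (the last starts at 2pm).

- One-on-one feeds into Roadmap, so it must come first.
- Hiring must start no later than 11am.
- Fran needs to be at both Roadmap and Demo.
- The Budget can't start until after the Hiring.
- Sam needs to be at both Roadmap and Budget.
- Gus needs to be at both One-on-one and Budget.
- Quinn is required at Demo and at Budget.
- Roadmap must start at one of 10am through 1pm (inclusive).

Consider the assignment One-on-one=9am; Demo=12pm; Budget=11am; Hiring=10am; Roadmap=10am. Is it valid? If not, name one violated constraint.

Yes

Sam needs to be at both Roadmap and Budget — holds.
One-on-one feeds into Roadmap, so it must come first — holds.
Fran needs to be at both Roadmap and Demo — holds.
Hiring must start no later than 11am — holds.
Gus needs to be at both One-on-one and Budget — holds.
Quinn is required at Demo and at Budget — holds.
Roadmap must start at one of 10am through 1pm (inclusive) — holds.
The Budget can't start until after the Hiring — holds.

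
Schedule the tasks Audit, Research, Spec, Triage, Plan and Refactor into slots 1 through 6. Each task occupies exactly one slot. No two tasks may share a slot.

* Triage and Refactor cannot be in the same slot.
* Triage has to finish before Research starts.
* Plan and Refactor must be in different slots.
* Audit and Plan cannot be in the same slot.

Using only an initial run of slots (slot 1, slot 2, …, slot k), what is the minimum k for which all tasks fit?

6 slots

The precedence chain requires at least 2 distinct slots.
With at most 1 per slot and 6 tasks, at least 6 slots are needed.
6 works (last occupied slot: 6): for example Plan in 5; Triage in 1; Refactor in 6; Audit in 3; Spec in 4; Research in 2.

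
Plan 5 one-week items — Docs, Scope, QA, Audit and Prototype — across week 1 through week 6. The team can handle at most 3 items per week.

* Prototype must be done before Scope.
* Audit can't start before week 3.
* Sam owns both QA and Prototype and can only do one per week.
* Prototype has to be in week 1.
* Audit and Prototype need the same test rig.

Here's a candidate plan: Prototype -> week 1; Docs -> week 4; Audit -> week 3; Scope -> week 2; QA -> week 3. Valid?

Yes, all constraints hold

Audit and Prototype need the same test rig — holds.
The team can handle at most 3 items per week — holds.
Audit can't start before week 3 — holds.
Prototype must be done before Scope — holds.
Sam owns both QA and Prototype and can only do one per week — holds.
Prototype has to be in week 1 — holds.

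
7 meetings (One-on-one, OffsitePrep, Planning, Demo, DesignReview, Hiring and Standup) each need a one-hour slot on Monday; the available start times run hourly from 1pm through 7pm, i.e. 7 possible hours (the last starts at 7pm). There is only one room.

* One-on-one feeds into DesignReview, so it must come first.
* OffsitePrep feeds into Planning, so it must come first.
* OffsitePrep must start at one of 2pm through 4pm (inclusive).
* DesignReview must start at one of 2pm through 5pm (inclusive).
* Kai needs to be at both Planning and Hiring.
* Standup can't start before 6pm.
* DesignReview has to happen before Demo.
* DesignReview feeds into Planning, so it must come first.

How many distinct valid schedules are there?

Splitting on One-on-one: it can be 1pm (44), 2pm (8), 3pm (4). Listing each branch's schedules as (OffsitePrep, Planning, Demo, DesignReview, Hiring, Standup):
One-on-one=1pm: (2pm,4pm,5pm,3pm,6pm,7pm) (2pm,4pm,5pm,3pm,7pm,6pm) (2pm,4pm,6pm,3pm,5pm,7pm) (2pm,4pm,7pm,3pm,5pm,6pm) (2pm,5pm,4pm,3pm,6pm,7pm) (2pm,5pm,4pm,3pm,7pm,6pm) (2pm,5pm,6pm,3pm,4pm,7pm) (2pm,5pm,6pm,4pm,3pm,7pm) (2pm,5pm,7pm,3pm,4pm,6pm) (2pm,5pm,7pm,4pm,3pm,6pm) (2pm,6pm,4pm,3pm,5pm,7pm) (2pm,6pm,5pm,3pm,4pm,7pm) (2pm,6pm,5pm,4pm,3pm,7pm) (2pm,7pm,4pm,3pm,5pm,6pm) (2pm,7pm,5pm,3pm,4pm,6pm) (2pm,7pm,5pm,4pm,3pm,6pm) (3pm,4pm,5pm,2pm,6pm,7pm) (3pm,4pm,5pm,2pm,7pm,6pm) (3pm,4pm,6pm,2pm,5pm,7pm) (3pm,4pm,7pm,2pm,5pm,6pm) (3pm,5pm,4pm,2pm,6pm,7pm) (3pm,5pm,4pm,2pm,7pm,6pm) (3pm,5pm,6pm,2pm,4pm,7pm) (3pm,5pm,6pm,4pm,2pm,7pm) (3pm,5pm,7pm,2pm,4pm,6pm) (3pm,5pm,7pm,4pm,2pm,6pm) (3pm,6pm,4pm,2pm,5pm,7pm) (3pm,6pm,5pm,2pm,4pm,7pm) (3pm,6pm,5pm,4pm,2pm,7pm) (3pm,7pm,4pm,2pm,5pm,6pm) (3pm,7pm,5pm,2pm,4pm,6pm) (3pm,7pm,5pm,4pm,2pm,6pm) (4pm,5pm,3pm,2pm,6pm,7pm) (4pm,5pm,3pm,2pm,7pm,6pm) (4pm,5pm,6pm,2pm,3pm,7pm) (4pm,5pm,6pm,3pm,2pm,7pm) (4pm,5pm,7pm,2pm,3pm,6pm) (4pm,5pm,7pm,3pm,2pm,6pm) (4pm,6pm,3pm,2pm,5pm,7pm) (4pm,6pm,5pm,2pm,3pm,7pm) (4pm,6pm,5pm,3pm,2pm,7pm) (4pm,7pm,3pm,2pm,5pm,6pm) (4pm,7pm,5pm,2pm,3pm,6pm) (4pm,7pm,5pm,3pm,2pm,6pm) — 44.
One-on-one=2pm: (3pm,5pm,6pm,4pm,1pm,7pm) (3pm,5pm,7pm,4pm,1pm,6pm) (3pm,6pm,5pm,4pm,1pm,7pm) (3pm,7pm,5pm,4pm,1pm,6pm) (4pm,5pm,6pm,3pm,1pm,7pm) (4pm,5pm,7pm,3pm,1pm,6pm) (4pm,6pm,5pm,3pm,1pm,7pm) (4pm,7pm,5pm,3pm,1pm,6pm) — 8.
One-on-one=3pm: (2pm,5pm,6pm,4pm,1pm,7pm) (2pm,5pm,7pm,4pm,1pm,6pm) (2pm,6pm,5pm,4pm,1pm,7pm) (2pm,7pm,5pm,4pm,1pm,6pm) — 4.
Summing: 44 + 8 + 4 = 56.

56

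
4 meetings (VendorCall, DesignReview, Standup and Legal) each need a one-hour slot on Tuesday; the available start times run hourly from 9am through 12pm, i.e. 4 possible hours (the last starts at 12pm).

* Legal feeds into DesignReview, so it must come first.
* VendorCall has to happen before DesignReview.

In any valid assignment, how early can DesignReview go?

10am

Precedence pushes DesignReview to at least 10am.
DesignReview at 10am is achievable: Legal -> 9am; Standup -> 9am; DesignReview -> 10am; VendorCall -> 9am.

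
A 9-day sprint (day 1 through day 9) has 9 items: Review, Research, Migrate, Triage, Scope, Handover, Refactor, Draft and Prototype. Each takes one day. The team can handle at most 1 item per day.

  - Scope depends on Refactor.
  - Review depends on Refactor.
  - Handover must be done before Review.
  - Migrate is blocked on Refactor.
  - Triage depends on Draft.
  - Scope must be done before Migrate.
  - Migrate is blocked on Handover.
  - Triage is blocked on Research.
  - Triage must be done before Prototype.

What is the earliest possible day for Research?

Downstream work caps Research at day 7.
Research at day 1 is achievable: Prototype=day 9, Migrate=day 5, Draft=day 6, Scope=day 3, Triage=day 7, Handover=day 4, Research=day 1, Review=day 8, Refactor=day 2.

day 1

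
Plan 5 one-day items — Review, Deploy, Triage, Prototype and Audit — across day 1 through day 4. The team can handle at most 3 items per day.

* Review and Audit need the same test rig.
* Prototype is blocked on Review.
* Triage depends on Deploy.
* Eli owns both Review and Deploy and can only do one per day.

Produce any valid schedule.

Triage=day 3; Review=day 1; Audit=day 2; Deploy=day 2; Prototype=day 2

Checking: Deploy(day 2) before Triage(day 3); Review(day 1) before Prototype(day 2); Review(day 1) != Audit(day 2); Review(day 1) != Deploy(day 2); max 3 per day (cap 3).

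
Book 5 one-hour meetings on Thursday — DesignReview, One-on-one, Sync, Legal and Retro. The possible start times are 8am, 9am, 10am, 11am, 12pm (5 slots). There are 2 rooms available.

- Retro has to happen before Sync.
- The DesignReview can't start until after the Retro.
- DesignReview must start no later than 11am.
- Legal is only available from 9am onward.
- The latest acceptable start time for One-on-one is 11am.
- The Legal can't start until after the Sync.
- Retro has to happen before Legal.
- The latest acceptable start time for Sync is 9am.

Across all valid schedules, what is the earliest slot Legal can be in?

10am

Legal is available from 9am; precedence pushes Legal to at least 10am.
Legal at 10am is achievable: One-on-one -> 8am, Legal -> 10am, Retro -> 8am, Sync -> 9am, DesignReview -> 9am.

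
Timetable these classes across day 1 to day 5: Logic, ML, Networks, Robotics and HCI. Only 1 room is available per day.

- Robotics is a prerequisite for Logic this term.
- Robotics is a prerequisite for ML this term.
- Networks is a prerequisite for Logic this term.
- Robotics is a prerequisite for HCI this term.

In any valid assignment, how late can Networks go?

Downstream work caps Networks at day 4.
Networks at day 4 is achievable: Logic=day 5; Robotics=day 1; ML=day 2; HCI=day 3; Networks=day 4.

day 4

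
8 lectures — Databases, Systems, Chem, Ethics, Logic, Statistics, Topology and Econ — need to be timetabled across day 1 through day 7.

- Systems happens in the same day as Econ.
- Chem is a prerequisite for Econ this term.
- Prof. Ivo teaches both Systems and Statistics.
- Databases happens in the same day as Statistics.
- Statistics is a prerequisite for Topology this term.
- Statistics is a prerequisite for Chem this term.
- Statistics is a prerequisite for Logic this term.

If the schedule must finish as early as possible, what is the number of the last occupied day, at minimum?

The precedence chain requires at least 3 distinct days.
3 works (last occupied day: day 3): for example Econ -> day 3; Topology -> day 2; Databases -> day 1; Logic -> day 2; Chem -> day 2; Systems -> day 3; Ethics -> day 1; Statistics -> day 1.

day 3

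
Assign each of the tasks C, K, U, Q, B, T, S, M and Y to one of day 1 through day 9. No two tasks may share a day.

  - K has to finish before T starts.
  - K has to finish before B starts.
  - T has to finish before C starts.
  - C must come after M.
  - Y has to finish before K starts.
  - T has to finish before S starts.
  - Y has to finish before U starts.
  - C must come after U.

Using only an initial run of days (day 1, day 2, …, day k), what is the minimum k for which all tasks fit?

The precedence chain requires at least 4 distinct days.
With at most 1 per day and 9 tasks, at least 9 days are needed.
9 works (last occupied day: day 9): for example Q -> day 9, M -> day 5, Y -> day 1, K -> day 2, T -> day 3, S -> day 8, C -> day 6, B -> day 7, U -> day 4.

9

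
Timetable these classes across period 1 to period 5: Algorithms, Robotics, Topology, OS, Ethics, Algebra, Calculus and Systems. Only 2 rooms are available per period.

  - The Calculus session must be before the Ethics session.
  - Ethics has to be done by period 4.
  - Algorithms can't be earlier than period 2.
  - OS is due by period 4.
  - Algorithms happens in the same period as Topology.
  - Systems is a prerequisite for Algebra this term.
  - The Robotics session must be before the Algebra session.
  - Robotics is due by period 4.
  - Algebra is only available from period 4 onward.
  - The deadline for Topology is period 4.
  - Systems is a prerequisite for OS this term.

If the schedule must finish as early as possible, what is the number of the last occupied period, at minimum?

4

The precedence chain requires at least 2 distinct periods.
With at most 2 per period and 8 classes, at least 4 periods are needed.
Algebra can't be placed before period 4, so the schedule must run through at least period 4.
4 works (last occupied period: period 4): for example OS -> period 3, Algebra -> period 4, Algorithms -> period 2, Topology -> period 2, Systems -> period 1, Calculus -> period 3, Robotics -> period 1, Ethics -> period 4.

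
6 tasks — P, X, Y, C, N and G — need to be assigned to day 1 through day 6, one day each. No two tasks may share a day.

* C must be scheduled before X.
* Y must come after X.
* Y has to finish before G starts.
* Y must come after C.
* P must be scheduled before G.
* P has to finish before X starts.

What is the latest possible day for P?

day 3

Downstream work caps P at day 3.
P at day 3 is achievable: Y=day 5, G=day 6, P=day 3, X=day 4, C=day 1, N=day 2.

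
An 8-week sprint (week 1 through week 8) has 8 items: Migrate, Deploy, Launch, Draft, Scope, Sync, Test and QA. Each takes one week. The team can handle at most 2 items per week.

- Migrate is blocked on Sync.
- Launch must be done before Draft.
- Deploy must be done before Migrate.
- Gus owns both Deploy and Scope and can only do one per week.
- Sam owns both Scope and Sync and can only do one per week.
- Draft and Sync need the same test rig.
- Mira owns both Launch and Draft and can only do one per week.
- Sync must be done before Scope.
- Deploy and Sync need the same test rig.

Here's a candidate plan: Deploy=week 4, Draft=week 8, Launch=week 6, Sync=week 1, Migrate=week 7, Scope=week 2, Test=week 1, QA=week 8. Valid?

Valid

Mira owns both Launch and Draft and can only do one per week — holds.
Deploy and Sync need the same test rig — holds.
Draft and Sync need the same test rig — holds.
The team can handle at most 2 items per week — holds.
Sync must be done before Scope — holds.
Deploy must be done before Migrate — holds.
Launch must be done before Draft — holds.
Sam owns both Scope and Sync and can only do one per week — holds.
Gus owns both Deploy and Scope and can only do one per week — holds.
Migrate is blocked on Sync — holds.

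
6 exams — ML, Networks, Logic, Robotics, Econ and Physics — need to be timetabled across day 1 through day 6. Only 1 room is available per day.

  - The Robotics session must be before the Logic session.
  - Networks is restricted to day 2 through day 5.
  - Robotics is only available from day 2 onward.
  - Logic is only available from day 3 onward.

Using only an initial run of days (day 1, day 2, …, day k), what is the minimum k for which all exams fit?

The precedence chain requires at least 2 distinct days.
With at most 1 per day and 6 exams, at least 6 days are needed.
Logic can't be placed before day 3, so the schedule must run through at least day 3.
6 works (last occupied day: day 6): for example Logic in day 3; Physics in day 6; Networks in day 4; Econ in day 5; Robotics in day 2; ML in day 1.

6 days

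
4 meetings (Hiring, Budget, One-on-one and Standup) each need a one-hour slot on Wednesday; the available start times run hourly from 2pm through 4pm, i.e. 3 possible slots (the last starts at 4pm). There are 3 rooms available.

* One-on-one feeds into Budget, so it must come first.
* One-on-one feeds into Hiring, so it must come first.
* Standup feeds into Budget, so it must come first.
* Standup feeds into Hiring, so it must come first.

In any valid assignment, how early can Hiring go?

3pm

Precedence pushes Hiring to at least 3pm.
Hiring at 3pm is achievable: Standup -> 2pm; One-on-one -> 2pm; Hiring -> 3pm; Budget -> 3pm.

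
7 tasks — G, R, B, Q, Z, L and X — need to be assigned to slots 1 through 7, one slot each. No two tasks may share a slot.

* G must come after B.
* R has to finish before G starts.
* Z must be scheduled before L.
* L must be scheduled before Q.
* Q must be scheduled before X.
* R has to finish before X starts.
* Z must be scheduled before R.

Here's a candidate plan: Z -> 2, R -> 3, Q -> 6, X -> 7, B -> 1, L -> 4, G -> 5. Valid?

L must be scheduled before Q — holds.
Z must be scheduled before R — holds.
G must come after B — holds.
No two tasks may share a slot — holds.
R has to finish before X starts — holds.
R has to finish before G starts — holds.
Z must be scheduled before L — holds.
Q must be scheduled before X — holds.

Yes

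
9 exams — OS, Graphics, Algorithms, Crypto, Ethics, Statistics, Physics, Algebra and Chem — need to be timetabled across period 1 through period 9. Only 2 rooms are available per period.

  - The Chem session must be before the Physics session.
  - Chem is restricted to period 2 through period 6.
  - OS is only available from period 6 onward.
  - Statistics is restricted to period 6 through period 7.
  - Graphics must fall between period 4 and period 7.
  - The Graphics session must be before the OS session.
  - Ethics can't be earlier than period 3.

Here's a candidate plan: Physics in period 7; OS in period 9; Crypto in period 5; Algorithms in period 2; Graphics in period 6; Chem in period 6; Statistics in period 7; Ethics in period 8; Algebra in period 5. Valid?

The Graphics session must be before the OS session — holds.
Ethics can't be earlier than period 3 — holds.
OS is only available from period 6 onward — holds.
Chem is restricted to period 2 through period 6 — holds.
Graphics must fall between period 4 and period 7 — holds.
Statistics is restricted to period 6 through period 7 — holds.
Only 2 rooms are available per period — holds.
The Chem session must be before the Physics session — holds.

Yes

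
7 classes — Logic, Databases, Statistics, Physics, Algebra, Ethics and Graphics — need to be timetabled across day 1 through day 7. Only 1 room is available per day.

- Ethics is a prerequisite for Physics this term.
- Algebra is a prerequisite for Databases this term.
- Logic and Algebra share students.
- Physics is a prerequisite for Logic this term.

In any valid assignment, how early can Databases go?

Precedence pushes Databases to at least day 2.
Databases at day 2 is achievable: Statistics=day 6; Ethics=day 3; Algebra=day 1; Databases=day 2; Graphics=day 7; Logic=day 5; Physics=day 4.

day 2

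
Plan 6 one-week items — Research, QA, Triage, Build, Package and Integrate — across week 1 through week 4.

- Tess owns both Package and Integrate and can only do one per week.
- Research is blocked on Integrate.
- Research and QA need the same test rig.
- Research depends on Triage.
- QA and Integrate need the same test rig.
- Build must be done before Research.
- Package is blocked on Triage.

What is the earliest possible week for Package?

week 2

Precedence pushes Package to at least week 2.
Package at week 2 is achievable: Package in week 2, QA in week 3, Research in week 2, Integrate in week 1, Build in week 1, Triage in week 1.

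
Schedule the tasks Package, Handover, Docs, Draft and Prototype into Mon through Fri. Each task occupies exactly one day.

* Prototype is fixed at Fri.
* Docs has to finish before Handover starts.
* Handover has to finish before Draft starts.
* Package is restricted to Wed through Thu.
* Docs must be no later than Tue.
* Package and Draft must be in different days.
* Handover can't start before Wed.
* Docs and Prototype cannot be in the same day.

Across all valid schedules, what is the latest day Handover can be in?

Thu

Handover is available from Wed; downstream work caps Handover at Thu.
Handover at Thu is achievable: Docs in Mon, Handover in Thu, Package in Wed, Draft in Fri, Prototype in Fri.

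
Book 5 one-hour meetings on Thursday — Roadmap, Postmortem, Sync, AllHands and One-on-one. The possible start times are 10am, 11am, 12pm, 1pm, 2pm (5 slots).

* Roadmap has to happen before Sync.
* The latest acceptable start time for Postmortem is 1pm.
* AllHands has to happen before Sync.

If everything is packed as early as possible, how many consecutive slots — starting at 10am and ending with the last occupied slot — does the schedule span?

The precedence chain requires at least 2 distinct slots.
2 works (last occupied slot: 11am): for example One-on-one in 10am; Postmortem in 10am; Roadmap in 10am; Sync in 11am; AllHands in 10am.

2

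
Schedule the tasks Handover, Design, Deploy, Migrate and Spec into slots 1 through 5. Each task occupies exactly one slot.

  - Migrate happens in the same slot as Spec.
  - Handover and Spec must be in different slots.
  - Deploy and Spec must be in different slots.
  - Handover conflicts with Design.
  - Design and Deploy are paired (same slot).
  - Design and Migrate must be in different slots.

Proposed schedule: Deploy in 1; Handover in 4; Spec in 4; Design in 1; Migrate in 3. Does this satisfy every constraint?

No — it violates: Migrate happens in the same slot as Spec

Handover and Spec must be in different slots — violated.
Deploy and Spec must be in different slots — holds.
Design and Migrate must be in different slots — holds.
Design and Deploy are paired (same slot) — holds.
Migrate happens in the same slot as Spec — violated.
Handover conflicts with Design — holds.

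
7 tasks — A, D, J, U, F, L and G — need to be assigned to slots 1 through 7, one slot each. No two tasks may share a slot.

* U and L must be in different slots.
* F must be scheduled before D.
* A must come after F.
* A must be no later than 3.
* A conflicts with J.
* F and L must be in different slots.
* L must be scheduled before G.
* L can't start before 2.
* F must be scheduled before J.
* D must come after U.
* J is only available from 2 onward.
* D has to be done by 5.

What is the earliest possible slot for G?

Precedence pushes G to at least 3.
G at 6 is achievable: L in 5, F in 1, D in 4, U in 3, G in 6, A in 2, J in 7.
Nothing earlier works — the conflict and capacity constraints rule out every slot before 6.

6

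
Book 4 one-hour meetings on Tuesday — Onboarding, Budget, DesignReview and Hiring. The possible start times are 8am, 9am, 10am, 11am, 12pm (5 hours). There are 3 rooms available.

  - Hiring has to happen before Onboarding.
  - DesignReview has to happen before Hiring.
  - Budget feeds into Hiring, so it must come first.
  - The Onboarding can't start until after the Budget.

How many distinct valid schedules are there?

Splitting on Onboarding: it can be 10am (1), 11am (5), 12pm (14). Listing each branch's schedules as (Budget, DesignReview, Hiring):
Onboarding=10am: (8am,8am,9am) — 1.
Onboarding=11am: (8am,8am,9am) (8am,8am,10am) (8am,9am,10am) (9am,8am,10am) (9am,9am,10am) — 5.
Onboarding=12pm: (8am,8am,9am) (8am,8am,10am) (8am,8am,11am) (8am,9am,10am) (8am,9am,11am) (8am,10am,11am) (9am,8am,10am) (9am,8am,11am) (9am,9am,10am) (9am,9am,11am) (9am,10am,11am) (10am,8am,11am) (10am,9am,11am) (10am,10am,11am) — 14.
Summing: 1 + 5 + 14 = 20.

20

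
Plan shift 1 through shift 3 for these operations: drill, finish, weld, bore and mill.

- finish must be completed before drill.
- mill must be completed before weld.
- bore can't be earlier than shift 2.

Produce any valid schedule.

bore -> shift 2, weld -> shift 2, mill -> shift 1, drill -> shift 2, finish -> shift 1

Checking: finish(shift 1) before drill(shift 2); mill(shift 1) before weld(shift 2); bore=shift 2 in [shift 2,shift 3].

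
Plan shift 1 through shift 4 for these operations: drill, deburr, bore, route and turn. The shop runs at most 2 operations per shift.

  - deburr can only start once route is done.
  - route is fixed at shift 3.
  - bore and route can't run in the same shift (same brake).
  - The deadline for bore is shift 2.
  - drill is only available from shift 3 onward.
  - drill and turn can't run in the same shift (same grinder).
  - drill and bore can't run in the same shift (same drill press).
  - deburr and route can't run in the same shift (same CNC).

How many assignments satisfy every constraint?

12

Splitting on drill: it can be shift 3 (6), shift 4 (6). Listing each branch's schedules as (deburr, bore, route, turn) by shift number:
drill=shift 3: (4,1,3,1) (4,1,3,2) (4,1,3,4) (4,2,3,1) (4,2,3,2) (4,2,3,4) — 6.
drill=shift 4: (4,1,3,1) (4,1,3,2) (4,1,3,3) (4,2,3,1) (4,2,3,2) (4,2,3,3) — 6.
Summing: 6 + 6 = 12.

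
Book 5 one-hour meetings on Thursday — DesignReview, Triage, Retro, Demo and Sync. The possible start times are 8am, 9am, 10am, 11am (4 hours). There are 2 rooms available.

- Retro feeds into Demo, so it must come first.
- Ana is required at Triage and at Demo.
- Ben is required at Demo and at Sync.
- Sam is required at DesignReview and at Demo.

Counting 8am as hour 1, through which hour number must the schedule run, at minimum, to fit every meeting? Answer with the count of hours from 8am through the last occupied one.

3

The precedence chain requires at least 2 distinct hours.
With at most 2 per hour and 5 meetings, at least 3 hours are needed.
3 works (last occupied hour: 10am): for example Demo=9am, DesignReview=8am, Triage=10am, Sync=10am, Retro=8am.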